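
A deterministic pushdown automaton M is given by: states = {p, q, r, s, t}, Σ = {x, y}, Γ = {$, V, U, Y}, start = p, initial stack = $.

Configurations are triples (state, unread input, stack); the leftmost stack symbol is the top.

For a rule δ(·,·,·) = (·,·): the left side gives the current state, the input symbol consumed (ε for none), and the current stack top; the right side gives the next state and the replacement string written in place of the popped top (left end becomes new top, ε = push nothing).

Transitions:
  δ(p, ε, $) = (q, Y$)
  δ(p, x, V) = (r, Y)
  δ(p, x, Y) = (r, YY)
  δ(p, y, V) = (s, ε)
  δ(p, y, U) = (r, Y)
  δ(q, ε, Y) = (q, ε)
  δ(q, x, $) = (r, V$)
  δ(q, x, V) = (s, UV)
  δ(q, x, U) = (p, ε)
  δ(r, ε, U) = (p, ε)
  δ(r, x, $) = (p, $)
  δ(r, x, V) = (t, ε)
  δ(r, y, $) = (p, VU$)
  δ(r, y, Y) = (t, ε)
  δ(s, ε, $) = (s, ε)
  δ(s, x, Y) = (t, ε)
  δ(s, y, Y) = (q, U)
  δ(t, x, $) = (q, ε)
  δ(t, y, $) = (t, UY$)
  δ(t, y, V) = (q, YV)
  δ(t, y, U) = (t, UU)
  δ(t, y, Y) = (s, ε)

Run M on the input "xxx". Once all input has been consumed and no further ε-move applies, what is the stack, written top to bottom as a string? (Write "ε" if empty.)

(p, xxx, $) ⊢ (q, xxx, Y$) ⊢ (q, xxx, $) ⊢ (r, xx, V$) ⊢ (t, x, $) ⊢ (q, ε, ε)
All input consumed in state q with stack ε.

ε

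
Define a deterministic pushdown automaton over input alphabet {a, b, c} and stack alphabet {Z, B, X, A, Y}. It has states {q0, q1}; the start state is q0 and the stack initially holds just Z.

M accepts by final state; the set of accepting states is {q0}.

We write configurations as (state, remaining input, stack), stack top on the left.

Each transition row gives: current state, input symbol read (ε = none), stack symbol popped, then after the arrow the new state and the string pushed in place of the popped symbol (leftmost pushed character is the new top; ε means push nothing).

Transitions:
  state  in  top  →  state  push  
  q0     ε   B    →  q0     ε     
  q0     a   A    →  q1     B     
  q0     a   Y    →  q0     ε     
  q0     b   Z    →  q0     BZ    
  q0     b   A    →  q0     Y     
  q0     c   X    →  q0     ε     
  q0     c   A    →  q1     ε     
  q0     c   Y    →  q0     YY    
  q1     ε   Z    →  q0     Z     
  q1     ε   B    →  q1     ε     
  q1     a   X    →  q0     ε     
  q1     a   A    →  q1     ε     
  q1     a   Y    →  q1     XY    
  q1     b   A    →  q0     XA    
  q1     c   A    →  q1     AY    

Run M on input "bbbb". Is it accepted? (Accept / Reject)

Accept

(q0, bbbb, Z)
  read b, top Z: go to q0, push BZ → (q0, bbb, BZ)
  ε-move, top B: go to q0, push ε → (q0, bbb, Z)
  read b, top Z: go to q0, push BZ → (q0, bb, BZ)
  ε-move, top B: go to q0, push ε → (q0, bb, Z)
  read b, top Z: go to q0, push BZ → (q0, b, BZ)
  ε-move, top B: go to q0, push ε → (q0, b, Z)
  read b, top Z: go to q0, push BZ → (q0, ε, BZ)
All input consumed; state q0 ∈ F.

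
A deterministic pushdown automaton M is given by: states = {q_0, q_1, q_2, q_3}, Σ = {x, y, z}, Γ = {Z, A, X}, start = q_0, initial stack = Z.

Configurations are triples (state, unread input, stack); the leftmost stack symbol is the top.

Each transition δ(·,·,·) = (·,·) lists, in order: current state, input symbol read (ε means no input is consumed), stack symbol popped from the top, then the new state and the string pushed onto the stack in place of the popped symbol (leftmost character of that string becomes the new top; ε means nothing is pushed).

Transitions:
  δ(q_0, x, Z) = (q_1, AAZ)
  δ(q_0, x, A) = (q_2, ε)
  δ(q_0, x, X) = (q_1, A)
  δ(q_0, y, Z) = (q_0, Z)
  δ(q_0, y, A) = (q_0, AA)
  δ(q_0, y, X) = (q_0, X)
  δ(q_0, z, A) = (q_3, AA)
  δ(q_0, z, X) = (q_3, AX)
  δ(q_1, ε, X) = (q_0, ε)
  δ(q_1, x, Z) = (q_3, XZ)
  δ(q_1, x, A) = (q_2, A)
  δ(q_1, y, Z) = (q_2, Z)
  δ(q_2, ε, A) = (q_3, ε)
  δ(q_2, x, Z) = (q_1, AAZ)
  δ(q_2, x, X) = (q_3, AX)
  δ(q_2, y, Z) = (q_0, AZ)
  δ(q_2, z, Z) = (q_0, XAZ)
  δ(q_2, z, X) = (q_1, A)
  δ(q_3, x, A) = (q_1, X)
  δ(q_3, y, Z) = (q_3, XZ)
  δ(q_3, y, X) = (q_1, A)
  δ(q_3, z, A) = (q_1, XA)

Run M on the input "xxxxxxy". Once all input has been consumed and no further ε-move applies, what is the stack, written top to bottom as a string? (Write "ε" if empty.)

Z

(q_0, xxxxxxy, Z) ⊢ (q_1, xxxxxy, AAZ) ⊢ (q_2, xxxxy, AAZ) ⊢ (q_3, xxxxy, AZ) ⊢ (q_1, xxxy, XZ) ⊢ (q_0, xxxy, Z) ⊢ (q_1, xxy, AAZ) ⊢ (q_2, xy, AAZ) ⊢ (q_3, xy, AZ) ⊢ (q_1, y, XZ) ⊢ (q_0, y, Z) ⊢ (q_0, ε, Z)
All input consumed in state q_0 with stack Z.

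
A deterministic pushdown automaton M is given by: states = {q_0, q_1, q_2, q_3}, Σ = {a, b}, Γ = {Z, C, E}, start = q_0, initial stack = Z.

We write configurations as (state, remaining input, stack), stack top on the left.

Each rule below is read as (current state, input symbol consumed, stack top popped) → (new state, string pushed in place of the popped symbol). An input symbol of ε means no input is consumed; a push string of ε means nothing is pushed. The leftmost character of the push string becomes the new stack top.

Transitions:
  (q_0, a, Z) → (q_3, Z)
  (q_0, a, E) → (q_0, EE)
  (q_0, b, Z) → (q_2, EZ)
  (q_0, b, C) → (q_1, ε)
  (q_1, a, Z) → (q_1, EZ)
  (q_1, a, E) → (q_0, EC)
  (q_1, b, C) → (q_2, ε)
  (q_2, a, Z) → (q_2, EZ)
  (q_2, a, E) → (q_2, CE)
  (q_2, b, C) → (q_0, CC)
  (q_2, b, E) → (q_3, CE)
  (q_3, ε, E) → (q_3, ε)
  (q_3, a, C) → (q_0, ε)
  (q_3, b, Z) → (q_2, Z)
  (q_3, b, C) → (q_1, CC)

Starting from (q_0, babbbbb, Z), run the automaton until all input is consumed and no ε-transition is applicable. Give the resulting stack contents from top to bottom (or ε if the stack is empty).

CCEZ

(q_0, babbbbb, Z) ⊢ (q_2, abbbbb, EZ) ⊢ (q_2, bbbbb, CEZ) ⊢ (q_0, bbbb, CCEZ) ⊢ (q_1, bbb, CEZ) ⊢ (q_2, bb, EZ) ⊢ (q_3, b, CEZ) ⊢ (q_1, ε, CCEZ)
All input consumed in state q_1 with stack CCEZ.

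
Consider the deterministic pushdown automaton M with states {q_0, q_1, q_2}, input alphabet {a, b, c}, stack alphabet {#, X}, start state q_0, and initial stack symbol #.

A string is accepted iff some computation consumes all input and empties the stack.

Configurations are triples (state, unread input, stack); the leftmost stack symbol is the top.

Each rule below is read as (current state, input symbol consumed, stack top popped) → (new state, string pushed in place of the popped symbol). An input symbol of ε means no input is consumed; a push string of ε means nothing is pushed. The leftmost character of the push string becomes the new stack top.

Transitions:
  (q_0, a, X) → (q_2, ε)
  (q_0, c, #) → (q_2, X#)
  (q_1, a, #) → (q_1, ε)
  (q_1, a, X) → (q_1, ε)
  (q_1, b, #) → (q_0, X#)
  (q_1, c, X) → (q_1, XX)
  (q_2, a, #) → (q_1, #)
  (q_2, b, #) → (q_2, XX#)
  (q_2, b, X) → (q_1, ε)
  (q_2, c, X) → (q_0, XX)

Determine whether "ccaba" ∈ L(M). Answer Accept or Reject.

Accept

(q_0, ccaba, #)
  read c, top #: go to q_2, push X# → (q_2, caba, X#)
  read c, top X: go to q_0, push XX → (q_0, aba, XX#)
  read a, top X: go to q_2, push ε → (q_2, ba, X#)
  read b, top X: go to q_1, push ε → (q_1, a, #)
  read a, top #: go to q_1, push ε → (q_1, ε, ε)
All input consumed and the stack is empty.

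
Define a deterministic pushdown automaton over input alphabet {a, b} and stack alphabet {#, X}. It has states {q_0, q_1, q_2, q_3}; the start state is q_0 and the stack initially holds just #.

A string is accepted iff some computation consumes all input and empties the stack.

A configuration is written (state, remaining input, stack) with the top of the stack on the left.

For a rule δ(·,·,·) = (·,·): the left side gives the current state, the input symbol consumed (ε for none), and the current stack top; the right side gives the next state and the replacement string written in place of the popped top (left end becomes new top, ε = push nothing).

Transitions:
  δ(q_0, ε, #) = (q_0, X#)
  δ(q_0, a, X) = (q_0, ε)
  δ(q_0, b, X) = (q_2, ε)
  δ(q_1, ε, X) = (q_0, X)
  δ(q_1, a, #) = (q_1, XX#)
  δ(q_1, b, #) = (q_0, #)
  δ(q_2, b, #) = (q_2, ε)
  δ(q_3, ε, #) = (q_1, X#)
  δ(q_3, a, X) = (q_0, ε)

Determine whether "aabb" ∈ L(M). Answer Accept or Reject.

Accept

(q_0, aabb, #)
  ε-move, top #: go to q_0, push X# → (q_0, aabb, X#)
  read a, top X: go to q_0, push ε → (q_0, abb, #)
  ε-move, top #: go to q_0, push X# → (q_0, abb, X#)
  read a, top X: go to q_0, push ε → (q_0, bb, #)
  ε-move, top #: go to q_0, push X# → (q_0, bb, X#)
  read b, top X: go to q_2, push ε → (q_2, b, #)
  read b, top #: go to q_2, push ε → (q_2, ε, ε)
All input consumed and the stack is empty.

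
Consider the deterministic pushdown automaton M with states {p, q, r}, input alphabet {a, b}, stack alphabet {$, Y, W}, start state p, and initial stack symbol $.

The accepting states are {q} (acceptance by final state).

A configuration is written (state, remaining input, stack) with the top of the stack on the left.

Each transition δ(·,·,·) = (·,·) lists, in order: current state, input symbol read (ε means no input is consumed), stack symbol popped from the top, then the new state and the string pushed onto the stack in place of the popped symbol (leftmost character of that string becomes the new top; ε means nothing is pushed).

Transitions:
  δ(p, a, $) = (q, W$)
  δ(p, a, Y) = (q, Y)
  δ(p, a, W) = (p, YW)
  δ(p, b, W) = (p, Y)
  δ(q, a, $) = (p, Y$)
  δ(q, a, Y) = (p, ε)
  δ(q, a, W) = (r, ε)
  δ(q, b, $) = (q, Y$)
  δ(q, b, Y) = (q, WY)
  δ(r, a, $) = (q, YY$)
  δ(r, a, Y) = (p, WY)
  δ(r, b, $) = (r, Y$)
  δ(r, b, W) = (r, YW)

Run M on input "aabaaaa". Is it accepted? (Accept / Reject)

Reject

(p, aabaaaa, $)
  read a, top $: go to q, push W$ → (q, abaaaa, W$)
  read a, top W: go to r, push ε → (r, baaaa, $)
  read b, top $: go to r, push Y$ → (r, aaaa, Y$)
  read a, top Y: go to p, push WY → (p, aaa, WY$)
  read a, top W: go to p, push YW → (p, aa, YWY$)
  read a, top Y: go to q, push Y → (q, a, YWY$)
  read a, top Y: go to p, push ε → (p, ε, WY$)
All input consumed; state p ∉ F and no further ε-move applies.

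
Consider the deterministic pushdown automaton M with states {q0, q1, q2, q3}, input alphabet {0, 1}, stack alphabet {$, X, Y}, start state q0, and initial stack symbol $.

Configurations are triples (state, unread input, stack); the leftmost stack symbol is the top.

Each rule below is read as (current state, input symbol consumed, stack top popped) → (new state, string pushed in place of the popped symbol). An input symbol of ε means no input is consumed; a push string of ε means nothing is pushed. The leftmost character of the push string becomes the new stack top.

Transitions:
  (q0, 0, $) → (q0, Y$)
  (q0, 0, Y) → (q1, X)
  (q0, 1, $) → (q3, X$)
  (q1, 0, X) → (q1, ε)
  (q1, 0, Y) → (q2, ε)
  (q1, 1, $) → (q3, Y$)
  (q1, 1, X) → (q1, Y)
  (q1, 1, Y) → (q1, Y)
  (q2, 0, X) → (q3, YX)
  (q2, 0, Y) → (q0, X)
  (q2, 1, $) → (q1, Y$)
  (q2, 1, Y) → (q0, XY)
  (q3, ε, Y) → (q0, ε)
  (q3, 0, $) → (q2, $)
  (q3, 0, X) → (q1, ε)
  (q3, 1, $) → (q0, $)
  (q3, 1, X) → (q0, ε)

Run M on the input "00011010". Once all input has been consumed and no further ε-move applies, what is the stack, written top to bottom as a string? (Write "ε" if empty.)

(q0, 00011010, $)
  read 0, top $: go to q0, push Y$ → (q0, 0011010, Y$)
  read 0, top Y: go to q1, push X → (q1, 011010, X$)
  read 0, top X: go to q1, push ε → (q1, 11010, $)
  read 1, top $: go to q3, push Y$ → (q3, 1010, Y$)
  ε-move, top Y: go to q0, push ε → (q0, 1010, $)
  read 1, top $: go to q3, push X$ → (q3, 010, X$)
  read 0, top X: go to q1, push ε → (q1, 10, $)
  read 1, top $: go to q3, push Y$ → (q3, 0, Y$)
  ε-move, top Y: go to q0, push ε → (q0, 0, $)
  read 0, top $: go to q0, push Y$ → (q0, ε, Y$)
All input consumed in state q0 with stack Y$.

Y$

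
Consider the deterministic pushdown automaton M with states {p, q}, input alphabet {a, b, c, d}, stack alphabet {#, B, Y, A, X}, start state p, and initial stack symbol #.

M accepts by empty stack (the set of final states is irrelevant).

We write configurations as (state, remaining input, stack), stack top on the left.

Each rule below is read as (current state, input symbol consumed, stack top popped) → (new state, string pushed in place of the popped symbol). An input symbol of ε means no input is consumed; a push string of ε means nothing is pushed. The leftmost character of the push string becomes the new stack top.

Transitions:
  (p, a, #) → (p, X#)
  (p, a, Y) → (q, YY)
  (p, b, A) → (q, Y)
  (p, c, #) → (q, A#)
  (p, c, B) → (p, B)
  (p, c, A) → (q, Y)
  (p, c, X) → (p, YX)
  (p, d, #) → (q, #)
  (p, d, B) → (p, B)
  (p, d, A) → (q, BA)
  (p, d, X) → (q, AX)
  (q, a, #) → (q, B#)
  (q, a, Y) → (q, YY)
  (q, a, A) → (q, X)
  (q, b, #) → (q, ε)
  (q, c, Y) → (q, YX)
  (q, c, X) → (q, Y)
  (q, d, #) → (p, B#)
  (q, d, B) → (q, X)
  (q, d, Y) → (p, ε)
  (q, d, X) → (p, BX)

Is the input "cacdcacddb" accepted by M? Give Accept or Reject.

(p, cacdcacddb, #) ⊢ (q, acdcacddb, A#) ⊢ (q, cdcacddb, X#) ⊢ (q, dcacddb, Y#) ⊢ (p, cacddb, #) ⊢ (q, acddb, A#) ⊢ (q, cddb, X#) ⊢ (q, ddb, Y#) ⊢ (p, db, #) ⊢ (q, b, #) ⊢ (q, ε, ε)
All input consumed and the stack is empty.

Accept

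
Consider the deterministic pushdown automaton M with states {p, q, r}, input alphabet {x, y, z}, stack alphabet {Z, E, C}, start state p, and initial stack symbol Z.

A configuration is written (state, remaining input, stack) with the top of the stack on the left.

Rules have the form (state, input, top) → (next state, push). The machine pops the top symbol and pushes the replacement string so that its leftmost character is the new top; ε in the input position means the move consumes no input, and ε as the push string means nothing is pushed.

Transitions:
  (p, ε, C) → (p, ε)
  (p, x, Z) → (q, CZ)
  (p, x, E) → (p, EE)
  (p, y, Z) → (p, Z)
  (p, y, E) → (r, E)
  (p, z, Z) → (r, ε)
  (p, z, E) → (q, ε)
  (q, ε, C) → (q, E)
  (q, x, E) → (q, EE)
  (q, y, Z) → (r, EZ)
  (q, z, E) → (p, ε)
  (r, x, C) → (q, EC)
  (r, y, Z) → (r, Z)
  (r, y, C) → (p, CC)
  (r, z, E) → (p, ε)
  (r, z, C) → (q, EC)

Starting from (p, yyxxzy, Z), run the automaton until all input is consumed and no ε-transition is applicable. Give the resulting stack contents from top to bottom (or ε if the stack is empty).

EZ

(p, yyxxzy, Z)
  read y, top Z: go to p, push Z → (p, yxxzy, Z)
  read y, top Z: go to p, push Z → (p, xxzy, Z)
  read x, top Z: go to q, push CZ → (q, xzy, CZ)
  ε-move, top C: go to q, push E → (q, xzy, EZ)
  read x, top E: go to q, push EE → (q, zy, EEZ)
  read z, top E: go to p, push ε → (p, y, EZ)
  read y, top E: go to r, push E → (r, ε, EZ)
All input consumed in state r with stack EZ.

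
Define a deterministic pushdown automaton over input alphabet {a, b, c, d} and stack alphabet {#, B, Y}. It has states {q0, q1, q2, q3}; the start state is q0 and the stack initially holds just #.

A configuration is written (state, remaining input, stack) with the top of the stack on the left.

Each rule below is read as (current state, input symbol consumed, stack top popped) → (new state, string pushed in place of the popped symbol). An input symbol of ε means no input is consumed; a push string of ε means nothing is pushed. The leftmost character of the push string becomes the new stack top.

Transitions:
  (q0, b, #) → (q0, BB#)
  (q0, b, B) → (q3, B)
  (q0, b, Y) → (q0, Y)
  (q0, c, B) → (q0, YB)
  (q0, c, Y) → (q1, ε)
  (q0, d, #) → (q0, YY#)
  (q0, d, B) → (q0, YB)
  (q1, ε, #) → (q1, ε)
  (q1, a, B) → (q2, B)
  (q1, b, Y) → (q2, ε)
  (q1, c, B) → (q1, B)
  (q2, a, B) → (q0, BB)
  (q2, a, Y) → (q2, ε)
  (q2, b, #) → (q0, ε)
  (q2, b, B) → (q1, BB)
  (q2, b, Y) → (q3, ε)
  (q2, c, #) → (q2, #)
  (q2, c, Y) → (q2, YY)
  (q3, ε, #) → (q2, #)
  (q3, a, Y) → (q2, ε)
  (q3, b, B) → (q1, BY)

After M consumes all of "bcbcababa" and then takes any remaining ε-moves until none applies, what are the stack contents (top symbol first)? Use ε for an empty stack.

BBBB#

(q0, bcbcababa, #) ⊢ (q0, cbcababa, BB#) ⊢ (q0, bcababa, YBB#) ⊢ (q0, cababa, YBB#) ⊢ (q1, ababa, BB#) ⊢ (q2, baba, BB#) ⊢ (q1, aba, BBB#) ⊢ (q2, ba, BBB#) ⊢ (q1, a, BBBB#) ⊢ (q2, ε, BBBB#)
All input consumed in state q2 with stack BBBB#.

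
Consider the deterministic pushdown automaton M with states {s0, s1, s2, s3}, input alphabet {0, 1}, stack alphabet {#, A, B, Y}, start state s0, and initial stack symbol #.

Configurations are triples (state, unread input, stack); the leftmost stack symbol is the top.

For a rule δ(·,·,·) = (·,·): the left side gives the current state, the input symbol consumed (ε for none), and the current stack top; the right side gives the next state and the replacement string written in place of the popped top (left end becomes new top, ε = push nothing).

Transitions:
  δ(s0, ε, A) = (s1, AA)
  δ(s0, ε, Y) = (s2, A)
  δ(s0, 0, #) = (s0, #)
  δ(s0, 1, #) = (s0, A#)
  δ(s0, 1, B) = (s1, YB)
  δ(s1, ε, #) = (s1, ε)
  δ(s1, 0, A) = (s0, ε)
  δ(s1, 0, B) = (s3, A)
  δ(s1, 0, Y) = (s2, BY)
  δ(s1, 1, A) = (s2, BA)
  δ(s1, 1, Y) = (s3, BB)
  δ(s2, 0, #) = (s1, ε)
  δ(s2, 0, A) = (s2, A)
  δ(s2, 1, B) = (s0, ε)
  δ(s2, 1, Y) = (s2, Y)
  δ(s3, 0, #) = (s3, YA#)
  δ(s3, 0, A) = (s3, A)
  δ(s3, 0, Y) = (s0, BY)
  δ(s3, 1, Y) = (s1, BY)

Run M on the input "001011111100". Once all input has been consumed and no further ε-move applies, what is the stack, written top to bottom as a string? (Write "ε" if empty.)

(s0, 001011111100, #) ⊢ (s0, 01011111100, #) ⊢ (s0, 1011111100, #) ⊢ (s0, 011111100, A#) ⊢ (s1, 011111100, AA#) ⊢ (s0, 11111100, A#) ⊢ (s1, 11111100, AA#) ⊢ (s2, 1111100, BAA#) ⊢ (s0, 111100, AA#) ⊢ (s1, 111100, AAA#) ⊢ (s2, 11100, BAAA#) ⊢ (s0, 1100, AAA#) ⊢ (s1, 1100, AAAA#) ⊢ (s2, 100, BAAAA#) ⊢ (s0, 00, AAAA#) ⊢ (s1, 00, AAAAA#) ⊢ (s0, 0, AAAA#) ⊢ (s1, 0, AAAAA#) ⊢ (s0, ε, AAAA#) ⊢ (s1, ε, AAAAA#)
All input consumed in state s1 with stack AAAAA#.

AAAAA#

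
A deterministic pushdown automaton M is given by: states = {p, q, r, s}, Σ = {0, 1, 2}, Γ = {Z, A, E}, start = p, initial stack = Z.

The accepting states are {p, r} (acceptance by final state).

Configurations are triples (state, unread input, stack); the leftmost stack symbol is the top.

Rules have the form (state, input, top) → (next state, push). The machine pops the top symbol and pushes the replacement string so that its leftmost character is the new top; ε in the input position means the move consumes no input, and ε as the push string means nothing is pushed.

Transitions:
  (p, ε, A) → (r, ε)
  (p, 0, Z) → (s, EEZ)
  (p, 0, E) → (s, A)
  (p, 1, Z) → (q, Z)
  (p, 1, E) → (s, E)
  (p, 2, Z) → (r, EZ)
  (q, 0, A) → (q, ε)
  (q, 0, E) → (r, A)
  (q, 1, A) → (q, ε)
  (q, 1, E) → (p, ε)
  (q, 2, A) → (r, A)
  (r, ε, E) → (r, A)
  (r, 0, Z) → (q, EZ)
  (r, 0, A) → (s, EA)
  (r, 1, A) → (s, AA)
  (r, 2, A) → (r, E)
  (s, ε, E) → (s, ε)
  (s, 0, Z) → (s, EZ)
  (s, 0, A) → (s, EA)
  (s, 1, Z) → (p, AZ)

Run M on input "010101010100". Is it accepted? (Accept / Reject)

Accept

(p, 010101010100, Z)
  read 0, top Z: go to s, push EEZ → (s, 10101010100, EEZ)
  ε-move, top E: go to s, push ε → (s, 10101010100, EZ)
  ε-move, top E: go to s, push ε → (s, 10101010100, Z)
  read 1, top Z: go to p, push AZ → (p, 0101010100, AZ)
  ε-move, top A: go to r, push ε → (r, 0101010100, Z)
  read 0, top Z: go to q, push EZ → (q, 101010100, EZ)
  read 1, top E: go to p, push ε → (p, 01010100, Z)
  read 0, top Z: go to s, push EEZ → (s, 1010100, EEZ)
  ε-move, top E: go to s, push ε → (s, 1010100, EZ)
  ε-move, top E: go to s, push ε → (s, 1010100, Z)
  read 1, top Z: go to p, push AZ → (p, 010100, AZ)
  ε-move, top A: go to r, push ε → (r, 010100, Z)
  read 0, top Z: go to q, push EZ → (q, 10100, EZ)
  read 1, top E: go to p, push ε → (p, 0100, Z)
  read 0, top Z: go to s, push EEZ → (s, 100, EEZ)
  ε-move, top E: go to s, push ε → (s, 100, EZ)
  ε-move, top E: go to s, push ε → (s, 100, Z)
  read 1, top Z: go to p, push AZ → (p, 00, AZ)
  ε-move, top A: go to r, push ε → (r, 00, Z)
  read 0, top Z: go to q, push EZ → (q, 0, EZ)
  read 0, top E: go to r, push A → (r, ε, AZ)
All input consumed; state r ∈ F.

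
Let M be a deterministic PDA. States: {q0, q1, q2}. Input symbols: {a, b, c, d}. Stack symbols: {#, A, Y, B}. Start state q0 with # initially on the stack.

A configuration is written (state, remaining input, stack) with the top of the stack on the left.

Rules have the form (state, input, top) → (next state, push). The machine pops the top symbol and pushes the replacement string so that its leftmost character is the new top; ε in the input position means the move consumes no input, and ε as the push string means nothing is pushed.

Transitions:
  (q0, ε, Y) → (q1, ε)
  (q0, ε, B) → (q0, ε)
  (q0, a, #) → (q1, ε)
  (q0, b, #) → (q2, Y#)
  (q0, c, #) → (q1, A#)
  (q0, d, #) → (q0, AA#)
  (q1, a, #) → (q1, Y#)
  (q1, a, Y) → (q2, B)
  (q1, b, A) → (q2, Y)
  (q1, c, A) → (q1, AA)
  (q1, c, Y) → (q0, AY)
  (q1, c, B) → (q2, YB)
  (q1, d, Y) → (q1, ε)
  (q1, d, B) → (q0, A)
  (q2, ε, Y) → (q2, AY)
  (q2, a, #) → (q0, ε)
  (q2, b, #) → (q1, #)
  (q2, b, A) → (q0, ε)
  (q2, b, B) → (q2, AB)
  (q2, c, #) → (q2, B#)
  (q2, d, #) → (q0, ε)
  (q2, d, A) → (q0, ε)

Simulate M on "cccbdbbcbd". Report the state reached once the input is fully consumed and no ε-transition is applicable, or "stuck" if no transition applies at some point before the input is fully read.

(q0, cccbdbbcbd, #)
  read c, top #: go to q1, push A# → (q1, ccbdbbcbd, A#)
  read c, top A: go to q1, push AA → (q1, cbdbbcbd, AA#)
  read c, top A: go to q1, push AA → (q1, bdbbcbd, AAA#)
  read b, top A: go to q2, push Y → (q2, dbbcbd, YAA#)
  ε-move, top Y: go to q2, push AY → (q2, dbbcbd, AYAA#)
  read d, top A: go to q0, push ε → (q0, bbcbd, YAA#)
  ε-move, top Y: go to q1, push ε → (q1, bbcbd, AA#)
  read b, top A: go to q2, push Y → (q2, bcbd, YA#)
  ε-move, top Y: go to q2, push AY → (q2, bcbd, AYA#)
  read b, top A: go to q0, push ε → (q0, cbd, YA#)
  ε-move, top Y: go to q1, push ε → (q1, cbd, A#)
  read c, top A: go to q1, push AA → (q1, bd, AA#)
  read b, top A: go to q2, push Y → (q2, d, YA#)
  ε-move, top Y: go to q2, push AY → (q2, d, AYA#)
  read d, top A: go to q0, push ε → (q0, ε, YA#)
  ε-move, top Y: go to q1, push ε → (q1, ε, A#)
All input consumed; M is in state q1.

q1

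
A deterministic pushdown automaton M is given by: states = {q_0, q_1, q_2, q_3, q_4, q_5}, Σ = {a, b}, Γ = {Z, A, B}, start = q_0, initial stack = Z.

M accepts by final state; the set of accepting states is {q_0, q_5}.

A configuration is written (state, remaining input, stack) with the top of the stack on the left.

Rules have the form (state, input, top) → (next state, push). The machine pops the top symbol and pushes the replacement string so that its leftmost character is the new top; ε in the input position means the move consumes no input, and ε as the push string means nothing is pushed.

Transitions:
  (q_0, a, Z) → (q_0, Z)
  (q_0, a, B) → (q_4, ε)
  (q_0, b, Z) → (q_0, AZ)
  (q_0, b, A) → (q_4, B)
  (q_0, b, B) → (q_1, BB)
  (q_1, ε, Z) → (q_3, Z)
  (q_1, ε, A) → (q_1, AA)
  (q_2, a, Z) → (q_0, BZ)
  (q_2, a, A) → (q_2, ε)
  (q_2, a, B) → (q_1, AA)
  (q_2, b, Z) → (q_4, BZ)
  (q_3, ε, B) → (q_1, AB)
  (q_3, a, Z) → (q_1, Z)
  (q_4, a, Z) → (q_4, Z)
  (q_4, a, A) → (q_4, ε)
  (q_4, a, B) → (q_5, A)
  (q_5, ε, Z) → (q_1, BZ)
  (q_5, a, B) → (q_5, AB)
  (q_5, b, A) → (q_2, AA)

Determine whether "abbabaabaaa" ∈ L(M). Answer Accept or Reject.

(q_0, abbabaabaaa, Z) ⊢ (q_0, bbabaabaaa, Z) ⊢ (q_0, babaabaaa, AZ) ⊢ (q_4, abaabaaa, BZ) ⊢ (q_5, baabaaa, AZ) ⊢ (q_2, aabaaa, AAZ) ⊢ (q_2, abaaa, AZ) ⊢ (q_2, baaa, Z) ⊢ (q_4, aaa, BZ) ⊢ (q_5, aa, AZ)
No transition applies at (q_5, aa, AZ); input not fully consumed.

Reject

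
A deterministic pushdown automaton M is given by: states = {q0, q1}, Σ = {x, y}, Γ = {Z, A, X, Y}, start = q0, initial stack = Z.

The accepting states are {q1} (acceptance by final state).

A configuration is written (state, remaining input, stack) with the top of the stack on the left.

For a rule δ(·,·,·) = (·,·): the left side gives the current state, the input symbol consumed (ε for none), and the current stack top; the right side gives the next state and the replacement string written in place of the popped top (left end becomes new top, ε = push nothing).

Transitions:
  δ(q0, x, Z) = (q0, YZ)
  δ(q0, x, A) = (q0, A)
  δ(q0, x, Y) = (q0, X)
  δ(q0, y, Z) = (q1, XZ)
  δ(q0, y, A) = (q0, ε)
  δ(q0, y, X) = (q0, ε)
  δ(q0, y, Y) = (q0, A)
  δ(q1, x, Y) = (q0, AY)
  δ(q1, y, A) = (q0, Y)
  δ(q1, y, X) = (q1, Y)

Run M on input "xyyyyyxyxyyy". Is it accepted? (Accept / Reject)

(q0, xyyyyyxyxyyy, Z)
  read x, top Z: go to q0, push YZ → (q0, yyyyyxyxyyy, YZ)
  read y, top Y: go to q0, push A → (q0, yyyyxyxyyy, AZ)
  read y, top A: go to q0, push ε → (q0, yyyxyxyyy, Z)
  read y, top Z: go to q1, push XZ → (q1, yyxyxyyy, XZ)
  read y, top X: go to q1, push Y → (q1, yxyxyyy, YZ)
No transition applies at (q1, yxyxyyy, YZ); input not fully consumed.

Reject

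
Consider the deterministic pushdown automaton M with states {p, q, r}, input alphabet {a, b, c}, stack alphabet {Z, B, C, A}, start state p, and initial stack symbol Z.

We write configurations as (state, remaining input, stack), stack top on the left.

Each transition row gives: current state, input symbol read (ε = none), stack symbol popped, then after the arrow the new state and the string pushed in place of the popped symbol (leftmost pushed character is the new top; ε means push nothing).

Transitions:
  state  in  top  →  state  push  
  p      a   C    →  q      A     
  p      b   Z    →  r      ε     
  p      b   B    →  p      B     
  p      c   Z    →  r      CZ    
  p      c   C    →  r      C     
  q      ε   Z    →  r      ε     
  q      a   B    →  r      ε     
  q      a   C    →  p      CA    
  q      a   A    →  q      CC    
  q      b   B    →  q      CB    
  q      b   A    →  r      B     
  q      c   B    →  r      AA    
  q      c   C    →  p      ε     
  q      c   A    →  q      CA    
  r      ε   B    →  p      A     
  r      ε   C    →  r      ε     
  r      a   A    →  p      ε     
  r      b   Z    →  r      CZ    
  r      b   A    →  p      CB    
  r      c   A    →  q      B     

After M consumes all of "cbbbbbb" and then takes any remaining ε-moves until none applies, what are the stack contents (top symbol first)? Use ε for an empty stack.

Z

(p, cbbbbbb, Z) ⊢ (r, bbbbbb, CZ) ⊢ (r, bbbbbb, Z) ⊢ (r, bbbbb, CZ) ⊢ (r, bbbbb, Z) ⊢ (r, bbbb, CZ) ⊢ (r, bbbb, Z) ⊢ (r, bbb, CZ) ⊢ (r, bbb, Z) ⊢ (r, bb, CZ) ⊢ (r, bb, Z) ⊢ (r, b, CZ) ⊢ (r, b, Z) ⊢ (r, ε, CZ) ⊢ (r, ε, Z)
All input consumed in state r with stack Z.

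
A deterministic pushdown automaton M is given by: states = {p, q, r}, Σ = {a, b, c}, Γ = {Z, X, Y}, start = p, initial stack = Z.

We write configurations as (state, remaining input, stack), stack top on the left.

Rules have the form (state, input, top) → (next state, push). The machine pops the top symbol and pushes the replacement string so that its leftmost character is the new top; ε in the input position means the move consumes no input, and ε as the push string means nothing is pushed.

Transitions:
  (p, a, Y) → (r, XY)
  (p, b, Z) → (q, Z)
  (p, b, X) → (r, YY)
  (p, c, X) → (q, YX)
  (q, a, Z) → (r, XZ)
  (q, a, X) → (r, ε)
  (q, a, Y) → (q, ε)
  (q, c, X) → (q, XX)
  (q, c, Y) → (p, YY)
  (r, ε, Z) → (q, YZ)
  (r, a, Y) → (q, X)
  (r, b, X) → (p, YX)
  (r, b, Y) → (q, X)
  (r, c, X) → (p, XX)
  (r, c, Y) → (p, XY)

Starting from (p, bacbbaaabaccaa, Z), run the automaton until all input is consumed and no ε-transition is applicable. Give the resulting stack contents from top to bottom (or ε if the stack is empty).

(p, bacbbaaabaccaa, Z)
  read b, top Z: go to q, push Z → (q, acbbaaabaccaa, Z)
  read a, top Z: go to r, push XZ → (r, cbbaaabaccaa, XZ)
  read c, top X: go to p, push XX → (p, bbaaabaccaa, XXZ)
  read b, top X: go to r, push YY → (r, baaabaccaa, YYXZ)
  read b, top Y: go to q, push X → (q, aaabaccaa, XYXZ)
  read a, top X: go to r, push ε → (r, aabaccaa, YXZ)
  read a, top Y: go to q, push X → (q, abaccaa, XXZ)
  read a, top X: go to r, push ε → (r, baccaa, XZ)
  read b, top X: go to p, push YX → (p, accaa, YXZ)
  read a, top Y: go to r, push XY → (r, ccaa, XYXZ)
  read c, top X: go to p, push XX → (p, caa, XXYXZ)
  read c, top X: go to q, push YX → (q, aa, YXXYXZ)
  read a, top Y: go to q, push ε → (q, a, XXYXZ)
  read a, top X: go to r, push ε → (r, ε, XYXZ)
All input consumed in state r with stack XYXZ.

XYXZ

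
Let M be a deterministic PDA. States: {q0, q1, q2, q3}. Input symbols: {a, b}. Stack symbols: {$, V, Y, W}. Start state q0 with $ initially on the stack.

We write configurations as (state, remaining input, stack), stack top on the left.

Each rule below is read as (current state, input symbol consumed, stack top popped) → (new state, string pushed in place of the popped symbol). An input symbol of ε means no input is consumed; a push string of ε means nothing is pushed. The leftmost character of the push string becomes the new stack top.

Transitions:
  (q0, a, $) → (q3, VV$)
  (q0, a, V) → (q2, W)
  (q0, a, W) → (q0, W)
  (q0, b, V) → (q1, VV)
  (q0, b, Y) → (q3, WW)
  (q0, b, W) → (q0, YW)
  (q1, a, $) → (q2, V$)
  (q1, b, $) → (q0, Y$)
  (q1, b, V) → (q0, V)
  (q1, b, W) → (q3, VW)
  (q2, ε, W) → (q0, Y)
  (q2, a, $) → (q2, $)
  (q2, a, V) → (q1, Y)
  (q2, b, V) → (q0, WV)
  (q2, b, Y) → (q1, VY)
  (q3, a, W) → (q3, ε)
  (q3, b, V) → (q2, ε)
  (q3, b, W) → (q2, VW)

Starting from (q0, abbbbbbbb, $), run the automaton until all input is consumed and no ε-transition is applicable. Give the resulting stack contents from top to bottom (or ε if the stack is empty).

(q0, abbbbbbbb, $) ⊢ (q3, bbbbbbbb, VV$) ⊢ (q2, bbbbbbb, V$) ⊢ (q0, bbbbbb, WV$) ⊢ (q0, bbbbb, YWV$) ⊢ (q3, bbbb, WWWV$) ⊢ (q2, bbb, VWWWV$) ⊢ (q0, bb, WVWWWV$) ⊢ (q0, b, YWVWWWV$) ⊢ (q3, ε, WWWVWWWV$)
All input consumed in state q3 with stack WWWVWWWV$.

WWWVWWWV$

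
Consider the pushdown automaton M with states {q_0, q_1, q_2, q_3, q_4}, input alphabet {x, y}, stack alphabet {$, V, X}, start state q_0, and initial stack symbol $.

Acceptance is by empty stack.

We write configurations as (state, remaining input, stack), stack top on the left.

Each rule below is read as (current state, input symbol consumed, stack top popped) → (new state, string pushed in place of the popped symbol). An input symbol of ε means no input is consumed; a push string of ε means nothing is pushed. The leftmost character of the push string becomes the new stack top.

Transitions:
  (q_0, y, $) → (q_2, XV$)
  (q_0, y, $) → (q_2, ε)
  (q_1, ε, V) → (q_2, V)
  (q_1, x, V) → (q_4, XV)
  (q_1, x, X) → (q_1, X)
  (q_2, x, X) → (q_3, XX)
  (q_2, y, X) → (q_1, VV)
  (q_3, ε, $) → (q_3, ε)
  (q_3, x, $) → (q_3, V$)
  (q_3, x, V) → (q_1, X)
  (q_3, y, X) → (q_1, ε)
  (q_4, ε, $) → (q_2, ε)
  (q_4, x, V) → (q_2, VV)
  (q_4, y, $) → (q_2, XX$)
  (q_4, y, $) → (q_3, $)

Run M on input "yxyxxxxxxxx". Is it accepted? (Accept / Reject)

No computation consumes all input and empties the stack.

Reject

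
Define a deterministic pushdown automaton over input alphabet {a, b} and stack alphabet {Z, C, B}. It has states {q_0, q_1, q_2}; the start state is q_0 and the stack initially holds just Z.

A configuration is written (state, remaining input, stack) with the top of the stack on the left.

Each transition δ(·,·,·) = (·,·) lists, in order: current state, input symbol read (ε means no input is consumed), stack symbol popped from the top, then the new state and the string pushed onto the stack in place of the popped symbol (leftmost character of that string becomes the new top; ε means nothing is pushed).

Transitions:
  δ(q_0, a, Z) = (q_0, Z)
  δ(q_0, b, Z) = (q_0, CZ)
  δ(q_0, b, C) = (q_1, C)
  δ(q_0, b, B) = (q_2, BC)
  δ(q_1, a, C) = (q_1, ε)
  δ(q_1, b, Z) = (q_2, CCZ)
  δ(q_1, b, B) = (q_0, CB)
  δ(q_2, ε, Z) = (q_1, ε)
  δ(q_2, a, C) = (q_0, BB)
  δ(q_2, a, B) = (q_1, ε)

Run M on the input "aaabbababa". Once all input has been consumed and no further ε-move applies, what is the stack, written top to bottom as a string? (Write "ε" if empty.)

(q_0, aaabbababa, Z)
  read a, top Z: go to q_0, push Z → (q_0, aabbababa, Z)
  read a, top Z: go to q_0, push Z → (q_0, abbababa, Z)
  read a, top Z: go to q_0, push Z → (q_0, bbababa, Z)
  read b, top Z: go to q_0, push CZ → (q_0, bababa, CZ)
  read b, top C: go to q_1, push C → (q_1, ababa, CZ)
  read a, top C: go to q_1, push ε → (q_1, baba, Z)
  read b, top Z: go to q_2, push CCZ → (q_2, aba, CCZ)
  read a, top C: go to q_0, push BB → (q_0, ba, BBCZ)
  read b, top B: go to q_2, push BC → (q_2, a, BCBCZ)
  read a, top B: go to q_1, push ε → (q_1, ε, CBCZ)
All input consumed in state q_1 with stack CBCZ.

CBCZ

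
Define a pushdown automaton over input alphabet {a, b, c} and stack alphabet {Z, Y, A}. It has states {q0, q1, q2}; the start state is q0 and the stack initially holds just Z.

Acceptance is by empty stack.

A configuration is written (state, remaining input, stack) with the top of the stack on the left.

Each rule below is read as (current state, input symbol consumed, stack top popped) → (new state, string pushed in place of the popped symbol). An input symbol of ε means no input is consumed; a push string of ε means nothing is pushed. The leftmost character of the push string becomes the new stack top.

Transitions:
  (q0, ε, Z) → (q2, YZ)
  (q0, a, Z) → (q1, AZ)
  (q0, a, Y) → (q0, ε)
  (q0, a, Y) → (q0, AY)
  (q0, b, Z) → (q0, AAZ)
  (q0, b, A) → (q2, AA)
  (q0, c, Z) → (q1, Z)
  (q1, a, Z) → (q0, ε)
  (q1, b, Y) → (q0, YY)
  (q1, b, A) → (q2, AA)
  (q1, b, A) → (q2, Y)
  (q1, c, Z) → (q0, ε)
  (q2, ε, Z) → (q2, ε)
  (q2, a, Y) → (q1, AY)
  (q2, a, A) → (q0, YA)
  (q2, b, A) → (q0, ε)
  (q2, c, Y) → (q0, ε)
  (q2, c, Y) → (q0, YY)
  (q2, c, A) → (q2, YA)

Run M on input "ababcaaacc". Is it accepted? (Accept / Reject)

One accepting computation: (q0, ababcaaacc, Z) ⊢ (q1, babcaaacc, AZ) ⊢ (q2, abcaaacc, YZ) ⊢ (q1, bcaaacc, AYZ) ⊢ (q2, caaacc, YYZ) ⊢ (q0, aaacc, YYYZ) ⊢ (q0, aacc, YYZ) ⊢ (q0, acc, YZ) ⊢ (q0, cc, Z) ⊢ (q1, c, Z) ⊢ (q0, ε, ε)
All input consumed and the stack is empty.

Accept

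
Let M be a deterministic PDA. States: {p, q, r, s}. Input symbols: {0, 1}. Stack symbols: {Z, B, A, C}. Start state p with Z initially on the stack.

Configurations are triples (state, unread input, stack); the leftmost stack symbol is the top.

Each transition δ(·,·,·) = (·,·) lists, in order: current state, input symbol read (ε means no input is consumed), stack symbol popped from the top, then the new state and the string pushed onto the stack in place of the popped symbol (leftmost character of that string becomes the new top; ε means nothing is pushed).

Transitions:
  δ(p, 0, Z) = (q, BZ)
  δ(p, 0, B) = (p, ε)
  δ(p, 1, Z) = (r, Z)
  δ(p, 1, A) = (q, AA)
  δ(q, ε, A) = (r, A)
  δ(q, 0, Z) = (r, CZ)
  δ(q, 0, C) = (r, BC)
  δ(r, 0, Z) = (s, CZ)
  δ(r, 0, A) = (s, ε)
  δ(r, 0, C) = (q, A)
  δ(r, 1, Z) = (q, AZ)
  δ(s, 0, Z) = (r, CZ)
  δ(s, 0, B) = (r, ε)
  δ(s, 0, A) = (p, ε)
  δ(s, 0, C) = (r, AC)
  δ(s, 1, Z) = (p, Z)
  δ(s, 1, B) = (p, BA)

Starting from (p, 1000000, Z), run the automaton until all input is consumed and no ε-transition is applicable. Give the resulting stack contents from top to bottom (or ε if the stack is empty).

ACZ

(p, 1000000, Z)
  read 1, top Z: go to r, push Z → (r, 000000, Z)
  read 0, top Z: go to s, push CZ → (s, 00000, CZ)
  read 0, top C: go to r, push AC → (r, 0000, ACZ)
  read 0, top A: go to s, push ε → (s, 000, CZ)
  read 0, top C: go to r, push AC → (r, 00, ACZ)
  read 0, top A: go to s, push ε → (s, 0, CZ)
  read 0, top C: go to r, push AC → (r, ε, ACZ)
All input consumed in state r with stack ACZ.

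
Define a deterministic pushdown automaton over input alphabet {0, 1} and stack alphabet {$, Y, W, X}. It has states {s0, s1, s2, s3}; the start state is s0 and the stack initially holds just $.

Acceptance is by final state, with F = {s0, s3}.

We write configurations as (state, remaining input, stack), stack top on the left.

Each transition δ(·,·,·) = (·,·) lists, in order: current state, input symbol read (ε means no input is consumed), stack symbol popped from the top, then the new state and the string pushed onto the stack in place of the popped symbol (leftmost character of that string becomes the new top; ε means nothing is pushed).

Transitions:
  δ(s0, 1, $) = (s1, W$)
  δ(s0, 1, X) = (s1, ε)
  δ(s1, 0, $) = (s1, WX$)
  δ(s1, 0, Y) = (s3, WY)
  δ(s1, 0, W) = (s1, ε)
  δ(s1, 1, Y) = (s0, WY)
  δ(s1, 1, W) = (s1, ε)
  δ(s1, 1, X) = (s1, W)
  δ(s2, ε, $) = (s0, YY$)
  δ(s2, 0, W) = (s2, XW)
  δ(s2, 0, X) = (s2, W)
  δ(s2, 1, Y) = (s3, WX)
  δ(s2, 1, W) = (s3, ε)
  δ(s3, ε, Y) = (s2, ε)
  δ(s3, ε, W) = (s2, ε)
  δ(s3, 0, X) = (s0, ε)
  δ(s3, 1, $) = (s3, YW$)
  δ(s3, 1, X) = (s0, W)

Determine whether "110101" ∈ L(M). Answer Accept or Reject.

(s0, 110101, $) ⊢ (s1, 10101, W$) ⊢ (s1, 0101, $) ⊢ (s1, 101, WX$) ⊢ (s1, 01, X$)
No transition applies at (s1, 01, X$); input not fully consumed.

Reject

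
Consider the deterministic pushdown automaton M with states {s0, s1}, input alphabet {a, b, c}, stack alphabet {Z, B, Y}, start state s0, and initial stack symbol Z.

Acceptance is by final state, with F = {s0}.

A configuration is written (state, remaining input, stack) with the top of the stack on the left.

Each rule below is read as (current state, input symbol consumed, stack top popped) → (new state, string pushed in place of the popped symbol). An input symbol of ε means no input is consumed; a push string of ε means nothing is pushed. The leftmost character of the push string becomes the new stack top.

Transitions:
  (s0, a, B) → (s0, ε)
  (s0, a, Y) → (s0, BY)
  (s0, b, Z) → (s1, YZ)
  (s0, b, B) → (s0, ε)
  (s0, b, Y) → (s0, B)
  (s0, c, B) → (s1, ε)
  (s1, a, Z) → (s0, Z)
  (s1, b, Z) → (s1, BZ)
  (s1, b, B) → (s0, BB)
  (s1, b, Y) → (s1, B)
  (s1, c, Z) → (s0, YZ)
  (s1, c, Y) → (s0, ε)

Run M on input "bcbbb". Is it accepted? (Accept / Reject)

(s0, bcbbb, Z) ⊢ (s1, cbbb, YZ) ⊢ (s0, bbb, Z) ⊢ (s1, bb, YZ) ⊢ (s1, b, BZ) ⊢ (s0, ε, BBZ)
All input consumed; state s0 ∈ F.

Accept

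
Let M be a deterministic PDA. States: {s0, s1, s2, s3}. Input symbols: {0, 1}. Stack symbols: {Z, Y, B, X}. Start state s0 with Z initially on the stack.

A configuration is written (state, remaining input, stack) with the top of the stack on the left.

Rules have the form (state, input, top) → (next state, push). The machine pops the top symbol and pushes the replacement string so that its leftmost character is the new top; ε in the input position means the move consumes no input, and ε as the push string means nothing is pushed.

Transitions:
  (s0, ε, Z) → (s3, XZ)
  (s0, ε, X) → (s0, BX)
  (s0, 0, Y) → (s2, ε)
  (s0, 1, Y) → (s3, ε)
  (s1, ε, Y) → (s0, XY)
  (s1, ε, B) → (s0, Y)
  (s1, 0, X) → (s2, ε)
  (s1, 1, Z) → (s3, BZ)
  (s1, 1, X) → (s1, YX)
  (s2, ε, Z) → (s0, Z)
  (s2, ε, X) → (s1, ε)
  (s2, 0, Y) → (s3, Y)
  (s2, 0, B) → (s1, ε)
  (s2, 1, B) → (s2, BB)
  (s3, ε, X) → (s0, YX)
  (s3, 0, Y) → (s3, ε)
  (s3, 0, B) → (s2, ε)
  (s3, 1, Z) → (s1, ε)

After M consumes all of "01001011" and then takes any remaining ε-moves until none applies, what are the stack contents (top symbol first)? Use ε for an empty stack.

YXZ

(s0, 01001011, Z)
  ε-move, top Z: go to s3, push XZ → (s3, 01001011, XZ)
  ε-move, top X: go to s0, push YX → (s0, 01001011, YXZ)
  read 0, top Y: go to s2, push ε → (s2, 1001011, XZ)
  ε-move, top X: go to s1, push ε → (s1, 1001011, Z)
  read 1, top Z: go to s3, push BZ → (s3, 001011, BZ)
  read 0, top B: go to s2, push ε → (s2, 01011, Z)
  ε-move, top Z: go to s0, push Z → (s0, 01011, Z)
  ε-move, top Z: go to s3, push XZ → (s3, 01011, XZ)
  ε-move, top X: go to s0, push YX → (s0, 01011, YXZ)
  read 0, top Y: go to s2, push ε → (s2, 1011, XZ)
  ε-move, top X: go to s1, push ε → (s1, 1011, Z)
  read 1, top Z: go to s3, push BZ → (s3, 011, BZ)
  read 0, top B: go to s2, push ε → (s2, 11, Z)
  ε-move, top Z: go to s0, push Z → (s0, 11, Z)
  ε-move, top Z: go to s3, push XZ → (s3, 11, XZ)
  ε-move, top X: go to s0, push YX → (s0, 11, YXZ)
  read 1, top Y: go to s3, push ε → (s3, 1, XZ)
  ε-move, top X: go to s0, push YX → (s0, 1, YXZ)
  read 1, top Y: go to s3, push ε → (s3, ε, XZ)
  ε-move, top X: go to s0, push YX → (s0, ε, YXZ)
All input consumed in state s0 with stack YXZ.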